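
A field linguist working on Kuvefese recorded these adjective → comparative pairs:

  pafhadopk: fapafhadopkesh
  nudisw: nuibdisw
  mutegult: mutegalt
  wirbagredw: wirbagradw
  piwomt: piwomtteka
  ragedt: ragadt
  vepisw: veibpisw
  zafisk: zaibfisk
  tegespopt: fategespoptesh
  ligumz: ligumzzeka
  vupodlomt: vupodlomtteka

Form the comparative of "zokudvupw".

fazokudvupwesh

"zokudvupw" has second-to-last letter 'p'. The stems whose second-to-last letter is 'p' (pafhadopk → fapafhadopkesh, tegespopt → fategespoptesh) add fa- … -esh around the stem.
The other patterns: stems whose second-to-last letter is 's' insert -ib- after the first vowel; stems whose second-to-last letter is 'm' double the final consonant and add -eka; stems whose second-to-last letter is 'd' or 'l' change the last vowel to 'a'.
So zokudvupw → fazokudvupwesh.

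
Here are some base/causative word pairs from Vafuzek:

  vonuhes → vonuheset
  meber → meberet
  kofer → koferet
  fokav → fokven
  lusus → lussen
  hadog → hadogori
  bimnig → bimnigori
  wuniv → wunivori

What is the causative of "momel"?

vonuhes and lusus both end in -s yet inflect differently (vonuheset, lussen), so the final letter is not what conditions the rule; the last vowel is.
"momel" has last vowel 'e'. The stems whose last vowel is 'e' (vonuhes → vonuheset, meber → meberet, kofer → koferet) add -et.
The other patterns: stems whose last vowel is 'a' or 'u' delete the last vowel and add -en; stems whose last vowel is 'i' or 'o' add -ori.
So momel → momelet.

momelet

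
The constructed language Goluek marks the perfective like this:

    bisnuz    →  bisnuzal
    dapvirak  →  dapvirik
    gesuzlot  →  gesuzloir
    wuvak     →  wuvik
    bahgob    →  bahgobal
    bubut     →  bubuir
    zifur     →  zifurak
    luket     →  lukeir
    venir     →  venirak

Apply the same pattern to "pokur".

pokurak

zifur and bubut both have last vowel 'u' yet inflect differently (zifurak, bubuir), so the last vowel is not what conditions the rule; the final letter is.
"pokur" ends in -r. The stems ending in -r (venir → venirak, zifur → zifurak) add -ak.
The other patterns: stems ending in -k change the last vowel to 'i'; stems ending in -t drop the final letter and add -ir; stems ending in -b or -z add -al.
So pokur → pokurak.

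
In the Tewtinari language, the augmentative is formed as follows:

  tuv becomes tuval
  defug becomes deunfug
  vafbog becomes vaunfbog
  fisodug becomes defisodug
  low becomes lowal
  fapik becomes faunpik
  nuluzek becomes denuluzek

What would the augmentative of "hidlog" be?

hiundlog

fapik and nuluzek both end in -k yet inflect differently (faunpik, denuluzek), so the final letter is not what conditions the rule; the number of vowels is.
"hidlog" has 2 vowels. The stems with 2 vowels (defug → deunfug, vafbog → vaunfbog, fapik → faunpik) insert -un- after the first vowel.
So hidlog → hiundlog.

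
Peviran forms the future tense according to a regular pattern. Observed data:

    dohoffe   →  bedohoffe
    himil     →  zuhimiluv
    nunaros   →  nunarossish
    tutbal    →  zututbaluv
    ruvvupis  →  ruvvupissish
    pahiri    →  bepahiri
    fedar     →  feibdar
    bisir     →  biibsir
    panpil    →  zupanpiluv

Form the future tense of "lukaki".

belukaki

tutbal and fedar both have last vowel 'a' yet inflect differently (zututbaluv, feibdar), so the last vowel is not what conditions the rule; the final letter is.
"lukaki" ends in -i. The one such stem in the data (pahiri → bepahiri) adds the prefix be-, so the same rule applies.
So lukaki → belukaki.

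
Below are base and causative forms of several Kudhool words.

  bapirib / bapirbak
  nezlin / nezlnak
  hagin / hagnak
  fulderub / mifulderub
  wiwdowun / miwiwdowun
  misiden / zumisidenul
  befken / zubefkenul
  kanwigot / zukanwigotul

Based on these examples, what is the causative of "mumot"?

zumumotul

"mumot" has last vowel 'o'. The one such stem in the data (kanwigot → zukanwigotul) adds zu- … -ul around the stem, so the same rule applies.
So mumot → zumumotul.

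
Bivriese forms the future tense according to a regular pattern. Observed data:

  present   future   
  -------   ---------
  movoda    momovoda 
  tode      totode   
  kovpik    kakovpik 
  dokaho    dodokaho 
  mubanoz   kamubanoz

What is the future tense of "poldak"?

kapoldak

"poldak" ends in a consonant. The stems ending in a consonant (mubanoz → kamubanoz, kovpik → kakovpik) add the prefix ka-.
So poldak → kapoldak.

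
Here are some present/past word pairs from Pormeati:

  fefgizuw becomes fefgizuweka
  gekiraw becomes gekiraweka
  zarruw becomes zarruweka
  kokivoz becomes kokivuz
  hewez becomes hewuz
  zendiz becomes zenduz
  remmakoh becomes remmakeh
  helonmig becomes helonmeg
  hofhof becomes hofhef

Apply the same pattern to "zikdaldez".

zikdalduz

"zikdaldez" ends in -z. The stems ending in -z (kokivoz → kokivuz, hewez → hewuz, zendiz → zenduz) change the last vowel to 'u'.
So zikdaldez → zikdalduz.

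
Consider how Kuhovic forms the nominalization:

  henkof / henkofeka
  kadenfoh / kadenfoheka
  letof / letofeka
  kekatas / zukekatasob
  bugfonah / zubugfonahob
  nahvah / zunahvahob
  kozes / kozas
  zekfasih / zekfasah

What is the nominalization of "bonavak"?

kadenfoh and bugfonah both end in -h yet inflect differently (kadenfoheka, zubugfonahob), so the final letter is not what conditions the rule; the last vowel is.
"bonavak" has last vowel 'a'. The stems whose last vowel is 'a' (kekatas → zukekatasob, bugfonah → zubugfonahob, nahvah → zunahvahob) add zu- … -ob around the stem.
The other patterns: stems whose last vowel is 'o' add -eka; stems whose last vowel is 'e' or 'i' change the last vowel to 'a'.
So bonavak → zubonavakob.

zubonavakob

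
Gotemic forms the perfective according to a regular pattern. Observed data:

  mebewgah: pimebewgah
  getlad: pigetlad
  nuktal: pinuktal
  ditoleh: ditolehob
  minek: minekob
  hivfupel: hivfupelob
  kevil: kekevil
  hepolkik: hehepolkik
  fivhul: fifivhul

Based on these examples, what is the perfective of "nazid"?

mebewgah and ditoleh both end in -h yet inflect differently (pimebewgah, ditolehob), so the final letter is not what conditions the rule; the last vowel is.
"nazid" has last vowel 'i'. The stems whose last vowel is 'i' (kevil → kekevil, hepolkik → hehepolkik) repeat the first consonant+vowel as a prefix.
So nazid → nanazid.

nanazid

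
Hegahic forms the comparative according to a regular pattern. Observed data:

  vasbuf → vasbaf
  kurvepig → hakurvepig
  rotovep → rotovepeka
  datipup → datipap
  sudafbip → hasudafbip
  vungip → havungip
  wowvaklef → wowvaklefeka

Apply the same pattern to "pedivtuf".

rotovep and datipup both end in -p yet inflect differently (rotovepeka, datipap), so the final letter is not what conditions the rule; the last vowel is.
"pedivtuf" has last vowel 'u'. The stems whose last vowel is 'u' (datipup → datipap, vasbuf → vasbaf) change the last vowel to 'a'.
So pedivtuf → pedivtaf.

pedivtaf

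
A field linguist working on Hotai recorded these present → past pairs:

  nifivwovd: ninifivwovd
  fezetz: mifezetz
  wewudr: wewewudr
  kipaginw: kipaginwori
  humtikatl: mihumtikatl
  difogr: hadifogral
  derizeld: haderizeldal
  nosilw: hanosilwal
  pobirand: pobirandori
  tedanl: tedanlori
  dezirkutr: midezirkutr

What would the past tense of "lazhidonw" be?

lazhidonwori

"lazhidonw" has second-to-last letter 'n'. The stems whose second-to-last letter is 'n' (tedanl → tedanlori, kipaginw → kipaginwori, pobirand → pobirandori) add -ori.
The other patterns: stems whose second-to-last letter is 'g' or 'l' add ha- … -al around the stem; stems whose second-to-last letter is 't' add the prefix mi-; stems whose second-to-last letter is 'd' or 'v' repeat the first consonant+vowel as a prefix.
So lazhidonw → lazhidonwori.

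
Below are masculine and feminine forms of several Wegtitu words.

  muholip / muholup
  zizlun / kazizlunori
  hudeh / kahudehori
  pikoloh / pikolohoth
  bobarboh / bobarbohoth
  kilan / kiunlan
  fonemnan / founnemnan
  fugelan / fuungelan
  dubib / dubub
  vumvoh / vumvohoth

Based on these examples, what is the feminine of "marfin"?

marfun

hudeh and bobarboh both end in -h yet inflect differently (kahudehori, bobarbohoth), so the final letter is not what conditions the rule; the last vowel is.
"marfin" has last vowel 'i'. The stems whose last vowel is 'i' (dubib → dubub, muholip → muholup) change the last vowel to 'u'.
The other patterns: stems whose last vowel is 'e' or 'u' add ka- … -ori around the stem; stems whose last vowel is 'o' add -oth; stems whose last vowel is 'a' insert -un- after the first vowel.
So marfin → marfun.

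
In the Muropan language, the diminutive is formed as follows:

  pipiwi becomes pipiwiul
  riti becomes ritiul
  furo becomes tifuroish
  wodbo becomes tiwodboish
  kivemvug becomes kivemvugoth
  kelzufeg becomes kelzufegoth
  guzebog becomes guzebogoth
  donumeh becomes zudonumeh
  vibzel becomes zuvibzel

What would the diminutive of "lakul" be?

zulakul

furo and guzebog both have last vowel 'o' yet inflect differently (tifuroish, guzebogoth), so the last vowel is not what conditions the rule; the final letter is.
"lakul" ends in -l. The one such stem in the data (vibzel → zuvibzel) adds the prefix zu-, so the same rule applies.
So lakul → zulakul.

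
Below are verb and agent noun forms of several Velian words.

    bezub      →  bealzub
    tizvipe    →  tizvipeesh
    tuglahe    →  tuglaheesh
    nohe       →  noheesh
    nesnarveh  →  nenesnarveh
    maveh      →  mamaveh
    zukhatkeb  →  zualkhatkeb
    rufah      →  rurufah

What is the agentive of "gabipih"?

"gabipih" ends in -h. The stems ending in -h (rufah → rurufah, maveh → mamaveh, nesnarveh → nenesnarveh) repeat the first consonant+vowel as a prefix.
So gabipih → gagabipih.

gagabipih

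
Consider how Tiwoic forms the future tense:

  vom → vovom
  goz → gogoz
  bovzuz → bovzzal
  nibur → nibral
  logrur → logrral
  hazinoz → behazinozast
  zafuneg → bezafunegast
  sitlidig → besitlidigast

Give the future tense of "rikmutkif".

berikmutkifast

"rikmutkif" has 3 vowels. The stems with 3 vowels (hazinoz → behazinozast, zafuneg → bezafunegast, sitlidig → besitlidigast) add be- … -ast around the stem.
So rikmutkif → berikmutkifast.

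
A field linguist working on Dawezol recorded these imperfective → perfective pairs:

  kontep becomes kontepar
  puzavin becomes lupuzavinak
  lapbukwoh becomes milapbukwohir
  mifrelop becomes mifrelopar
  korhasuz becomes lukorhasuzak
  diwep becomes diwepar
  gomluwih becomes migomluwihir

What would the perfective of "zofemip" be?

puzavin and gomluwih both have last vowel 'i' yet inflect differently (lupuzavinak, migomluwihir), so the last vowel is not what conditions the rule; the final letter is.
"zofemip" ends in -p. The stems ending in -p (diwep → diwepar, kontep → kontepar, mifrelop → mifrelopar) add -ar.
The other patterns: stems ending in -n or -z add lu- … -ak around the stem; stems ending in -h add mi- … -ir around the stem.
So zofemip → zofemipar.

zofemipar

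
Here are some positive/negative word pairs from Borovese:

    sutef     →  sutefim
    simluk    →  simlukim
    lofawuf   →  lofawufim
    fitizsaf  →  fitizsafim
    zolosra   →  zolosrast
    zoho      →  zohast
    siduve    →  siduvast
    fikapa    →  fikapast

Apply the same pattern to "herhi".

fitizsaf and zolosra both have last vowel 'a' yet inflect differently (fitizsafim, zolosrast), so the last vowel is not what conditions the rule; whether the stem ends in a vowel or a consonant is.
"herhi" ends in a vowel. The stems ending in a vowel (zolosra → zolosrast, zoho → zohast, siduve → siduvast) drop the final letter and add -ast.
So herhi → herhast.

herhast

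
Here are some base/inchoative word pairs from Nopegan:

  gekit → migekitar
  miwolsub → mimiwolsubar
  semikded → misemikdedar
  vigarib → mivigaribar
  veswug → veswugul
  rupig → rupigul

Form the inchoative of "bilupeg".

bilupegul

veswug and miwolsub both have last vowel 'u' yet inflect differently (veswugul, mimiwolsubar), so the last vowel is not what conditions the rule; the final letter is.
"bilupeg" ends in -g. The stems ending in -g (rupig → rupigul, veswug → veswugul) add -ul.
The other pattern: stems ending in -b, -d or -t add mi- … -ar around the stem.
So bilupeg → bilupegul.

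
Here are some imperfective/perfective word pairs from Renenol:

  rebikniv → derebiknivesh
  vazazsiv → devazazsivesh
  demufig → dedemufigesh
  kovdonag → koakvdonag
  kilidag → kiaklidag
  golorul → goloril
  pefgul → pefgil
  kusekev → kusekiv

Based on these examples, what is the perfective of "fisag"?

fiaksag

demufig and kovdonag both end in -g yet inflect differently (dedemufigesh, koakvdonag), so the final letter is not what conditions the rule; the last vowel is.
"fisag" has last vowel 'a'. The stems whose last vowel is 'a' (kovdonag → koakvdonag, kilidag → kiaklidag) insert -ak- after the first vowel.
So fisag → fiaksag.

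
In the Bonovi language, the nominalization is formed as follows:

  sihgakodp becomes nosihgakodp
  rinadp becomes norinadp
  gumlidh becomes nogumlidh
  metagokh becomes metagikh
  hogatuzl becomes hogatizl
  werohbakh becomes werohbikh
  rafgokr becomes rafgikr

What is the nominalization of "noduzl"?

nodizl

gumlidh and metagokh both end in -h yet inflect differently (nogumlidh, metagikh), so the final letter is not what conditions the rule; the second-to-last letter is.
"noduzl" has second-to-last letter 'z'. The one such stem in the data (hogatuzl → hogatizl) changes the last vowel to 'i' (as do metagokh, werohbakh), so the same rule applies.
So noduzl → nodizl.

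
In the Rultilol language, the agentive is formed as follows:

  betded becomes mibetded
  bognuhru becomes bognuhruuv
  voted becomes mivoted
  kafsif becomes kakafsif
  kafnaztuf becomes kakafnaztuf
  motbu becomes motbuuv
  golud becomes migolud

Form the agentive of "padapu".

padapuuv

golud and motbu both have last vowel 'u' yet inflect differently (migolud, motbuuv), so the last vowel is not what conditions the rule; the final letter is.
"padapu" ends in -u. The stems ending in -u (motbu → motbuuv, bognuhru → bognuhruuv) add -uv.
The other patterns: stems ending in -d add the prefix mi-; stems ending in -f repeat the first consonant+vowel as a prefix.
So padapu → padapuuv.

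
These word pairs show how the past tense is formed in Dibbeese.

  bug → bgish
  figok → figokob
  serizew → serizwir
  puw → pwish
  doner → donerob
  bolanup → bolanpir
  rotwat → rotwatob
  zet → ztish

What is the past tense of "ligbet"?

ligbetob

"ligbet" has 2 vowels. The stems with 2 vowels (figok → figokob, rotwat → rotwatob, doner → donerob) add -ob.
The other patterns: stems with 1 vowel delete the last vowel and add -ish; stems with 3 vowels delete the last vowel and add -ir.
So ligbet → ligbetob.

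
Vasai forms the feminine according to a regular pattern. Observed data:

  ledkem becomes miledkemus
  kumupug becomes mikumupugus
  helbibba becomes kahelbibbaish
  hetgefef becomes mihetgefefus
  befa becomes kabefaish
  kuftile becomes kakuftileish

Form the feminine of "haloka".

kahalokaish

hetgefef and kuftile both have last vowel 'e' yet inflect differently (mihetgefefus, kakuftileish), so the last vowel is not what conditions the rule; whether the stem ends in a vowel or a consonant is.
"haloka" ends in a vowel. The stems ending in a vowel (helbibba → kahelbibbaish, kuftile → kakuftileish, befa → kabefaish) add ka- … -ish around the stem.
So haloka → kahalokaish.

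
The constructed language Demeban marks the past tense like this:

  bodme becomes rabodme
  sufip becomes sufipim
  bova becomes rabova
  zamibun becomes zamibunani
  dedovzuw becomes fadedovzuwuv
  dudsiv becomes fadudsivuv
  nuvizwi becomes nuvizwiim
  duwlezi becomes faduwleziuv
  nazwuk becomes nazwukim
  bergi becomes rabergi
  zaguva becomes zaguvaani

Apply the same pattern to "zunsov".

zunsovani

bergi and duwlezi both end in -i yet inflect differently (rabergi, faduwleziuv), so the final letter is not what conditions the rule; the first letter is.
"zunsov" begins with z-. The stems beginning with z- (zamibun → zamibunani, zaguva → zaguvaani) add -ani.
So zunsov → zunsovani.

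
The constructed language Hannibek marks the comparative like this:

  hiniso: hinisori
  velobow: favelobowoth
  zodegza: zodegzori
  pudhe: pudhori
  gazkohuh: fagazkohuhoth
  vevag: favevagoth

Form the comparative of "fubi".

"fubi" ends in a vowel. The stems ending in a vowel (pudhe → pudhori, hiniso → hinisori, zodegza → zodegzori) drop the final letter and add -ori.
So fubi → fubori.

fubori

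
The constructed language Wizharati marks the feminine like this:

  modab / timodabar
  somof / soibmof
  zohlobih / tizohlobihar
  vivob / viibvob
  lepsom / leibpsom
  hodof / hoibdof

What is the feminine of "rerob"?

"rerob" has last vowel 'o'. The stems whose last vowel is 'o' (hodof → hoibdof, lepsom → leibpsom, vivob → viibvob) insert -ib- after the first vowel.
So rerob → reibrob.

reibrob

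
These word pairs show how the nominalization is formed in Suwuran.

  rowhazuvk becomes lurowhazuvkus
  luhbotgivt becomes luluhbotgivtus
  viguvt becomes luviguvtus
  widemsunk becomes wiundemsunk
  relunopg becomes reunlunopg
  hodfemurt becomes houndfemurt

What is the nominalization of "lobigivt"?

lulobigivtus

rowhazuvk and widemsunk both end in -k yet inflect differently (lurowhazuvkus, wiundemsunk), so the final letter is not what conditions the rule; the second-to-last letter is.
"lobigivt" has second-to-last letter 'v'. The stems whose second-to-last letter is 'v' (rowhazuvk → lurowhazuvkus, luhbotgivt → luluhbotgivtus, viguvt → luviguvtus) add lu- … -us around the stem.
So lobigivt → lulobigivtus.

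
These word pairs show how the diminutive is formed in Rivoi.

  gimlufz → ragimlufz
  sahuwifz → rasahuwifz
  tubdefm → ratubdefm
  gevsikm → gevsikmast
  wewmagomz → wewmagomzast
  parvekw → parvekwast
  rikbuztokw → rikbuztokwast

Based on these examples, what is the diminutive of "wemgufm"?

tubdefm and gevsikm both end in -m yet inflect differently (ratubdefm, gevsikmast), so the final letter is not what conditions the rule; the second-to-last letter is.
"wemgufm" has second-to-last letter 'f'. The stems whose second-to-last letter is 'f' (gimlufz → ragimlufz, sahuwifz → rasahuwifz, tubdefm → ratubdefm) add the prefix ra-.
The other pattern: stems whose second-to-last letter is 'k' or 'm' add -ast.
So wemgufm → rawemgufm.

rawemgufm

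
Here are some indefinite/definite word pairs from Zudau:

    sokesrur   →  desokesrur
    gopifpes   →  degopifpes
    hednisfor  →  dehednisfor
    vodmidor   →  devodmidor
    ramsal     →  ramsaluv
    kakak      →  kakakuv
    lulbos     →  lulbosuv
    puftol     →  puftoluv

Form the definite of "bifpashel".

gopifpes and lulbos both end in -s yet inflect differently (degopifpes, lulbosuv), so the final letter is not what conditions the rule; the number of vowels is.
"bifpashel" has 3 vowels. The stems with 3 vowels (sokesrur → desokesrur, gopifpes → degopifpes, hednisfor → dehednisfor) add the prefix de-.
The other pattern: stems with 2 vowels add -uv.
So bifpashel → debifpashel.

debifpashel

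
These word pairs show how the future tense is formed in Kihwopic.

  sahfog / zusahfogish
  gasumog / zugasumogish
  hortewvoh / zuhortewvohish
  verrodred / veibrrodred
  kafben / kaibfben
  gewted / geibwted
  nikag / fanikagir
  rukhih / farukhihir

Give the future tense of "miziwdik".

famiziwdikir

sahfog and nikag both end in -g yet inflect differently (zusahfogish, fanikagir), so the final letter is not what conditions the rule; the last vowel is.
"miziwdik" has last vowel 'i'. The one such stem in the data (rukhih → farukhihir) adds fa- … -ir around the stem, so the same rule applies.
The other patterns: stems whose last vowel is 'o' add zu- … -ish around the stem; stems whose last vowel is 'e' insert -ib- after the first vowel.
So miziwdik → famiziwdikir.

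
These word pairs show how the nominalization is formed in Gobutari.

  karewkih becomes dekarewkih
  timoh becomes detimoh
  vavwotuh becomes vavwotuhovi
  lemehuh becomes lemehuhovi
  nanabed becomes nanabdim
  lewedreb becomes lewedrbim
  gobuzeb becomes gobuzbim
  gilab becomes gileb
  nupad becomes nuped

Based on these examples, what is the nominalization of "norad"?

nored

karewkih and vavwotuh both end in -h yet inflect differently (dekarewkih, vavwotuhovi), so the final letter is not what conditions the rule; the last vowel is.
"norad" has last vowel 'a'. The stems whose last vowel is 'a' (gilab → gileb, nupad → nuped) change the last vowel to 'e'.
The other patterns: stems whose last vowel is 'i' or 'o' add the prefix de-; stems whose last vowel is 'u' add -ovi; stems whose last vowel is 'e' delete the last vowel and add -im.
So norad → nored.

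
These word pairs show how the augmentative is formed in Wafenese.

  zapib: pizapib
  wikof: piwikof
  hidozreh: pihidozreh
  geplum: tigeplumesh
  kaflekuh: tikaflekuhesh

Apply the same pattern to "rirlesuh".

tirirlesuhesh

kaflekuh and hidozreh both end in -h yet inflect differently (tikaflekuhesh, pihidozreh), so the final letter is not what conditions the rule; the last vowel is.
"rirlesuh" has last vowel 'u'. The stems whose last vowel is 'u' (geplum → tigeplumesh, kaflekuh → tikaflekuhesh) add ti- … -esh around the stem.
The other pattern: stems whose last vowel is 'e', 'i' or 'o' add the prefix pi-.
So rirlesuh → tirirlesuhesh.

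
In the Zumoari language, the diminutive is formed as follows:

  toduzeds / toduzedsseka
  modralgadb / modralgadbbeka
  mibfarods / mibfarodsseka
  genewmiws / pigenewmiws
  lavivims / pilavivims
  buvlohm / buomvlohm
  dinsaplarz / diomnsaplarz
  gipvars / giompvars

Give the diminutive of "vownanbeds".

vownanbedsseka

"vownanbeds" has second-to-last letter 'd'. The stems whose second-to-last letter is 'd' (toduzeds → toduzedsseka, modralgadb → modralgadbbeka, mibfarods → mibfarodsseka) double the final consonant and add -eka.
The other patterns: stems whose second-to-last letter is 'm' or 'w' add the prefix pi-; stems whose second-to-last letter is 'h' or 'r' insert -om- after the first vowel.
So vownanbeds → vownanbedsseka.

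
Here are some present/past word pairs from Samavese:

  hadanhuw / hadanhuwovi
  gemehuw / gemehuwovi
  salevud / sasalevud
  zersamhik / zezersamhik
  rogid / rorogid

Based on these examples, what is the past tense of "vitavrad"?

hadanhuw and salevud both have last vowel 'u' yet inflect differently (hadanhuwovi, sasalevud), so the last vowel is not what conditions the rule; the final letter is.
"vitavrad" ends in -d. The stems ending in -d (salevud → sasalevud, rogid → rorogid) repeat the first consonant+vowel as a prefix.
The other pattern: stems ending in -w add -ovi.
So vitavrad → vivitavrad.

vivitavrad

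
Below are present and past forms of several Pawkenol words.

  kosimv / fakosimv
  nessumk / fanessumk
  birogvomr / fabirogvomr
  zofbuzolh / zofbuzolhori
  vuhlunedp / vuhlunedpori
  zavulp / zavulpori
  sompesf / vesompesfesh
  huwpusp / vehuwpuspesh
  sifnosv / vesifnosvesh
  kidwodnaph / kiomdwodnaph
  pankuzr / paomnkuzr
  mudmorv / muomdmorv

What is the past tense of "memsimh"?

vuhlunedp and huwpusp both end in -p yet inflect differently (vuhlunedpori, vehuwpuspesh), so the final letter is not what conditions the rule; the second-to-last letter is.
"memsimh" has second-to-last letter 'm'. The stems whose second-to-last letter is 'm' (kosimv → fakosimv, nessumk → fanessumk, birogvomr → fabirogvomr) add the prefix fa-.
The other patterns: stems whose second-to-last letter is 'd' or 'l' add -ori; stems whose second-to-last letter is 's' add ve- … -esh around the stem; stems whose second-to-last letter is 'p', 'r' or 'z' insert -om- after the first vowel.
So memsimh → famemsimh.

famemsimh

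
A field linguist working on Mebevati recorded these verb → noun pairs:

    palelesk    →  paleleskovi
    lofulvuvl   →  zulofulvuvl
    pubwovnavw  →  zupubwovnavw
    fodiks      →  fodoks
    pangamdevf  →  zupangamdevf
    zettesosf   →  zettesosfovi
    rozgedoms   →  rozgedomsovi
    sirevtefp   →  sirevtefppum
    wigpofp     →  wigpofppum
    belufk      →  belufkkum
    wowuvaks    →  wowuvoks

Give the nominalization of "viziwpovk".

"viziwpovk" has second-to-last letter 'v'. The stems whose second-to-last letter is 'v' (pubwovnavw → zupubwovnavw, lofulvuvl → zulofulvuvl, pangamdevf → zupangamdevf) add the prefix zu-.
The other patterns: stems whose second-to-last letter is 'k' change the last vowel to 'o'; stems whose second-to-last letter is 'm' or 's' add -ovi; stems whose second-to-last letter is 'f' double the final consonant and add -um.
So viziwpovk → zuviziwpovk.

zuviziwpovk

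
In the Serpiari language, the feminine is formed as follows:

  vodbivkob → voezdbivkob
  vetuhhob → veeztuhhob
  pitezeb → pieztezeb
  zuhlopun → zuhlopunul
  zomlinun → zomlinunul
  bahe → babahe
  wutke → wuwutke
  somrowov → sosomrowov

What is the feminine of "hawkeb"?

pitezeb and bahe both have last vowel 'e' yet inflect differently (pieztezeb, babahe), so the last vowel is not what conditions the rule; the final letter is.
"hawkeb" ends in -b. The stems ending in -b (vodbivkob → voezdbivkob, vetuhhob → veeztuhhob, pitezeb → pieztezeb) insert -ez- after the first vowel.
The other patterns: stems ending in -n add -ul; stems ending in -e or -v repeat the first consonant+vowel as a prefix.
So hawkeb → haezwkeb.

haezwkeb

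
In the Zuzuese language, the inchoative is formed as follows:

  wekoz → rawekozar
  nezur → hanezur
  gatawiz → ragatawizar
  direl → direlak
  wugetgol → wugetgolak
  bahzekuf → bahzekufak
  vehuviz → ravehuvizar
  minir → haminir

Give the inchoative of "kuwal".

vehuviz and minir both have last vowel 'i' yet inflect differently (ravehuvizar, haminir), so the last vowel is not what conditions the rule; the final letter is.
"kuwal" ends in -l. The stems ending in -l (wugetgol → wugetgolak, direl → direlak) add -ak.
So kuwal → kuwalak.

kuwalak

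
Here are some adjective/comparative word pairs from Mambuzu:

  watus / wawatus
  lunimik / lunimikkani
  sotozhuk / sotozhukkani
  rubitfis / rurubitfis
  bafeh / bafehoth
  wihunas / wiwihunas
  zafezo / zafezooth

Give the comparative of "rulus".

rubitfis and lunimik both have last vowel 'i' yet inflect differently (rurubitfis, lunimikkani), so the last vowel is not what conditions the rule; the final letter is.
"rulus" ends in -s. The stems ending in -s (watus → wawatus, wihunas → wiwihunas, rubitfis → rurubitfis) repeat the first consonant+vowel as a prefix.
So rulus → rurulus.

rurulus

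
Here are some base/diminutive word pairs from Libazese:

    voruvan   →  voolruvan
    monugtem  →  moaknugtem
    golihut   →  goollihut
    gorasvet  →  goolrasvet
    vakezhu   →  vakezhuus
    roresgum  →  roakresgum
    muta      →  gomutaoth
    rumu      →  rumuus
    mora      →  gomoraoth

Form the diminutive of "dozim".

voruvan and mora both have last vowel 'a' yet inflect differently (voolruvan, gomoraoth), so the last vowel is not what conditions the rule; the final letter is.
"dozim" ends in -m. The stems ending in -m (roresgum → roakresgum, monugtem → moaknugtem) insert -ak- after the first vowel.
So dozim → doakzim.

doakzim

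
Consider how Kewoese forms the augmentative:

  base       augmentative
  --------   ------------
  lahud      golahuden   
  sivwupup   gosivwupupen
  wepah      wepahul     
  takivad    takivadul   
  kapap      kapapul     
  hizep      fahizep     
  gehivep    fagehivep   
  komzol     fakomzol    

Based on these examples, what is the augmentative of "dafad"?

lahud and takivad both end in -d yet inflect differently (golahuden, takivadul), so the final letter is not what conditions the rule; the last vowel is.
"dafad" has last vowel 'a'. The stems whose last vowel is 'a' (wepah → wepahul, takivad → takivadul, kapap → kapapul) add -ul.
So dafad → dafadul.

dafadul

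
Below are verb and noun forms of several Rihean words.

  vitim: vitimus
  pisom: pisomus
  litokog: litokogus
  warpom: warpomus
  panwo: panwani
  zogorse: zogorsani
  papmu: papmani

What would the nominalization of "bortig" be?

bortigus

pisom and panwo both have last vowel 'o' yet inflect differently (pisomus, panwani), so the last vowel is not what conditions the rule; whether the stem ends in a vowel or a consonant is.
"bortig" ends in a consonant. The stems ending in a consonant (vitim → vitimus, pisom → pisomus, litokog → litokogus) add -us.
The other pattern: stems ending in a vowel drop the final letter and add -ani.
So bortig → bortigus.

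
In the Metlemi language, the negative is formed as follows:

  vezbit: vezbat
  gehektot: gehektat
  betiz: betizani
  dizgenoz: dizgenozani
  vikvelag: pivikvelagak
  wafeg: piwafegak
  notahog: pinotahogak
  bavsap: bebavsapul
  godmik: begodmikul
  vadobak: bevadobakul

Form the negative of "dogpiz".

"dogpiz" ends in -z. The stems ending in -z (betiz → betizani, dizgenoz → dizgenozani) add -ani.
The other patterns: stems ending in -t change the last vowel to 'a'; stems ending in -g add pi- … -ak around the stem; stems ending in -k or -p add be- … -ul around the stem.
So dogpiz → dogpizani.

dogpizani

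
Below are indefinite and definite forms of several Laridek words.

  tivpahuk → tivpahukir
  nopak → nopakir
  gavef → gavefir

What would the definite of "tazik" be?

tazikir

Every pair shown (tivpahuk → tivpahukir, nopak → nopakir, gavef → gavefir) follows the same rule: add -ir.
So tazik → tazikir.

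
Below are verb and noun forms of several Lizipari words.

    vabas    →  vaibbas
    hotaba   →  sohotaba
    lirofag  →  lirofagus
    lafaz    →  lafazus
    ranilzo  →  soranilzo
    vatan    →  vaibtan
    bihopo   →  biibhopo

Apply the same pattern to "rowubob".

bihopo and ranilzo both end in -o yet inflect differently (biibhopo, soranilzo), so the final letter is not what conditions the rule; the first letter is.
"rowubob" begins with r-. The one such stem in the data (ranilzo → soranilzo) adds the prefix so-, so the same rule applies.
The other patterns: stems beginning with b- or v- insert -ib- after the first vowel; stems beginning with l- add -us.
So rowubob → sorowubob.

sorowubob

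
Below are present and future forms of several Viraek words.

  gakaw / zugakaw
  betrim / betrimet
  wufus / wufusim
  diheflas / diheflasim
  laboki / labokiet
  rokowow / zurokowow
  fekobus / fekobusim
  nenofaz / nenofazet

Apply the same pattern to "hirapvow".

zuhirapvow

gakaw and diheflas both have last vowel 'a' yet inflect differently (zugakaw, diheflasim), so the last vowel is not what conditions the rule; the final letter is.
"hirapvow" ends in -w. The stems ending in -w (gakaw → zugakaw, rokowow → zurokowow) add the prefix zu-.
So hirapvow → zuhirapvow.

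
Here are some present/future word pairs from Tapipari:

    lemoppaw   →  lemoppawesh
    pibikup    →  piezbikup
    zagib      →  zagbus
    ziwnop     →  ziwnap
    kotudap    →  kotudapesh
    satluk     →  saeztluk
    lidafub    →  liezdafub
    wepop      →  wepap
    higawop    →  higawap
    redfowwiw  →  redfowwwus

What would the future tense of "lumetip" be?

pibikup and higawop both end in -p yet inflect differently (piezbikup, higawap), so the final letter is not what conditions the rule; the last vowel is.
"lumetip" has last vowel 'i'. The stems whose last vowel is 'i' (redfowwiw → redfowwwus, zagib → zagbus) delete the last vowel and add -us.
So lumetip → lumetpus.

lumetpus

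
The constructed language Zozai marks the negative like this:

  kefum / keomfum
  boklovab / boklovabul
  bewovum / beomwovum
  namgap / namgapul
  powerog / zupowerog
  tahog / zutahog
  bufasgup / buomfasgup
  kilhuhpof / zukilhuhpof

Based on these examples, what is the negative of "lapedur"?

laompedur

"lapedur" has last vowel 'u'. The stems whose last vowel is 'u' (bewovum → beomwovum, bufasgup → buomfasgup, kefum → keomfum) insert -om- after the first vowel.
The other patterns: stems whose last vowel is 'o' add the prefix zu-; stems whose last vowel is 'a' add -ul.
So lapedur → laompedur.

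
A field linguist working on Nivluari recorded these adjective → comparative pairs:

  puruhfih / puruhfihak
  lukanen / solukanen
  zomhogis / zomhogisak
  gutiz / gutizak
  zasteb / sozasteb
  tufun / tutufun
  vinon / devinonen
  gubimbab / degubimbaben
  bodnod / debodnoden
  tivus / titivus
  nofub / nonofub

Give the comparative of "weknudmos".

deweknudmosen

zomhogis and tivus both end in -s yet inflect differently (zomhogisak, titivus), so the final letter is not what conditions the rule; the last vowel is.
"weknudmos" has last vowel 'o'. The stems whose last vowel is 'o' (bodnod → debodnoden, vinon → devinonen) add de- … -en around the stem.
So weknudmos → deweknudmosen.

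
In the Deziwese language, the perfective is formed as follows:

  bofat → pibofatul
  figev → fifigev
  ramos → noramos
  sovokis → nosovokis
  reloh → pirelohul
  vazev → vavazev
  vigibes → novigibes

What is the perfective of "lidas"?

"lidas" ends in -s. The stems ending in -s (ramos → noramos, sovokis → nosovokis, vigibes → novigibes) add the prefix no-.
The other patterns: stems ending in -v repeat the first consonant+vowel as a prefix; stems ending in -h or -t add pi- … -ul around the stem.
So lidas → nolidas.

nolidas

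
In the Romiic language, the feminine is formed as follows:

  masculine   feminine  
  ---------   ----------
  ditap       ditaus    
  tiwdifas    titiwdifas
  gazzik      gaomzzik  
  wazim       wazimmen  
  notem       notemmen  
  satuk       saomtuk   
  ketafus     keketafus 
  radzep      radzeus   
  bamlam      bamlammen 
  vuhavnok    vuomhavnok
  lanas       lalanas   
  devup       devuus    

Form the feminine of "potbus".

popotbus

ditap and bamlam both have last vowel 'a' yet inflect differently (ditaus, bamlammen), so the last vowel is not what conditions the rule; the final letter is.
"potbus" ends in -s. The stems ending in -s (lanas → lalanas, ketafus → keketafus, tiwdifas → titiwdifas) repeat the first consonant+vowel as a prefix.
The other patterns: stems ending in -p drop the final letter and add -us; stems ending in -m double the final consonant and add -en; stems ending in -k insert -om- after the first vowel.
So potbus → popotbus.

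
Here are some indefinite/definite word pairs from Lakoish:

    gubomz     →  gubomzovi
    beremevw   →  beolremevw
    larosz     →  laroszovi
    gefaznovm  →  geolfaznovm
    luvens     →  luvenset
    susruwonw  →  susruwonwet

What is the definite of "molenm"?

molenmet

beremevw and susruwonw both end in -w yet inflect differently (beolremevw, susruwonwet), so the final letter is not what conditions the rule; the second-to-last letter is.
"molenm" has second-to-last letter 'n'. The stems whose second-to-last letter is 'n' (luvens → luvenset, susruwonw → susruwonwet) add -et.
The other patterns: stems whose second-to-last letter is 'v' insert -ol- after the first vowel; stems whose second-to-last letter is 'm' or 's' add -ovi.
So molenm → molenmet.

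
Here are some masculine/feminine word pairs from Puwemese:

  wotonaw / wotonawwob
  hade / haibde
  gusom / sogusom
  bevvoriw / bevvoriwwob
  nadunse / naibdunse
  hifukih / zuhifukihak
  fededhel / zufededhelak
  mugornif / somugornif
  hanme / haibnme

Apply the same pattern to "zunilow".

hifukih and bevvoriw both have last vowel 'i' yet inflect differently (zuhifukihak, bevvoriwwob), so the last vowel is not what conditions the rule; the final letter is.
"zunilow" ends in -w. The stems ending in -w (bevvoriw → bevvoriwwob, wotonaw → wotonawwob) double the final consonant and add -ob.
So zunilow → zunilowwob.

zunilowwob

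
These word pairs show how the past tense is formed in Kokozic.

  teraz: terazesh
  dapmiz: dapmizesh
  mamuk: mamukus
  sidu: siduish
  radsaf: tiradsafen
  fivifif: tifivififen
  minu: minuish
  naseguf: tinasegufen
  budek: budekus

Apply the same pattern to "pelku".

minu and naseguf both have last vowel 'u' yet inflect differently (minuish, tinasegufen), so the last vowel is not what conditions the rule; the final letter is.
"pelku" ends in -u. The stems ending in -u (minu → minuish, sidu → siduish) add -ish.
So pelku → pelkuish.

pelkuish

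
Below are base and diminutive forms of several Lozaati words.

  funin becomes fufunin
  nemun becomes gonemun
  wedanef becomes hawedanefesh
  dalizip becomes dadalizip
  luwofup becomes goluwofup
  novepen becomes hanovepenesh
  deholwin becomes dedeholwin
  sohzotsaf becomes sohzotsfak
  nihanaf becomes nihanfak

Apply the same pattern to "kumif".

kukumif

dalizip and luwofup both end in -p yet inflect differently (dadalizip, goluwofup), so the final letter is not what conditions the rule; the last vowel is.
"kumif" has last vowel 'i'. The stems whose last vowel is 'i' (funin → fufunin, deholwin → dedeholwin, dalizip → dadalizip) repeat the first consonant+vowel as a prefix.
So kumif → kukumif.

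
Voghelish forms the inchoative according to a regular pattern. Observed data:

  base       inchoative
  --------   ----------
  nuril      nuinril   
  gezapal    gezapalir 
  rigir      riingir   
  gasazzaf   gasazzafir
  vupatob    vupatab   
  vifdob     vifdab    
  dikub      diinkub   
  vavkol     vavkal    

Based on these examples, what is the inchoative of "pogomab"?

nuril and gezapal both end in -l yet inflect differently (nuinril, gezapalir), so the final letter is not what conditions the rule; the last vowel is.
"pogomab" has last vowel 'a'. The stems whose last vowel is 'a' (gasazzaf → gasazzafir, gezapal → gezapalir) add -ir.
So pogomab → pogomabir.

pogomabir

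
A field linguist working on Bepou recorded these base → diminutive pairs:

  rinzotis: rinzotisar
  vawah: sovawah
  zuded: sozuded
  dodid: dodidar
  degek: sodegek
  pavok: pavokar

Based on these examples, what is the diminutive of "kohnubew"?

"kohnubew" has last vowel 'e'. The stems whose last vowel is 'e' (zuded → sozuded, degek → sodegek) add the prefix so-.
So kohnubew → sokohnubew.

sokohnubew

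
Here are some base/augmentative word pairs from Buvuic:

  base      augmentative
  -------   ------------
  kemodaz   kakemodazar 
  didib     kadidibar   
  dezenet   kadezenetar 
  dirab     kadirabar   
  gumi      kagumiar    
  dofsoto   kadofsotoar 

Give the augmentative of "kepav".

kakepavar

Every pair shown (kemodaz → kakemodazar, didib → kadidibar, dezenet → kadezenetar, …) follows the same rule: add ka- … -ar around the stem.
So kepav → kakepavar.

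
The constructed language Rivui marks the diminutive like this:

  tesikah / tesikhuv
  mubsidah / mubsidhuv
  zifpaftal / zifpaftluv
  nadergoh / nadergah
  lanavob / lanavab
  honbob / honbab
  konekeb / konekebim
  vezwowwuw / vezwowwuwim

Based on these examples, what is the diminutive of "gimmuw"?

tesikah and nadergoh both end in -h yet inflect differently (tesikhuv, nadergah), so the final letter is not what conditions the rule; the last vowel is.
"gimmuw" has last vowel 'u'. The one such stem in the data (vezwowwuw → vezwowwuwim) adds -im, so the same rule applies.
The other patterns: stems whose last vowel is 'a' delete the last vowel and add -uv; stems whose last vowel is 'o' change the last vowel to 'a'.
So gimmuw → gimmuwim.

gimmuwim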